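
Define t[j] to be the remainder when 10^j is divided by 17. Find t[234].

Computing terms: t[1] = 10,  t[2] = 15,  t[3] = 14,  t[4] = 4,  t[5] = 6,  t[6] = 9,  t[7] = 5,  t[8] = 16,  t[9] = 7,  t[10] = 2,  t[11] = 3,  t[12] = 13,  t[13] = 11,  t[14] = 8,  t[15] = 12,  t[16] = 1,  t[17] = 10.
The sequence repeats with period 16.
So t[234] = t[1 + ((234-1) mod 16)] = t[10] = 2.

2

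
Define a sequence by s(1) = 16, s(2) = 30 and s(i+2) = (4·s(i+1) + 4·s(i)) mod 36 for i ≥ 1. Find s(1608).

Computing terms: s(1) = 16; s(2) = 30; s(3) = 4; s(4) = 28; s(5) = 20; s(6) = 12; s(7) = 20; s(8) = 20; s(9) = 16; s(10) = 0; s(11) = 28; s(12) = 4; s(13) = 20; s(14) = 24; s(15) = 32; s(16) = 8; s(17) = 16; s(18) = 24; s(19) = 16; s(20) = 16; s(21) = 20; s(22) = 0; s(23) = 8; s(24) = 32; s(25) = 16; s(26) = 12; s(27) = 4; s(28) = 28.
Since (s(27), s(28)) = (s(3), s(4)) = (4, 28) (two consecutive terms determine the rest), the sequence is eventually periodic: after a pre-period of length 2 it cycles with period 24.
For i ≥ 3, s(i) depends only on (i - 3) mod 24. (1608 - 3) mod 24 = 21, so s(1608) = s(24) = 32.

32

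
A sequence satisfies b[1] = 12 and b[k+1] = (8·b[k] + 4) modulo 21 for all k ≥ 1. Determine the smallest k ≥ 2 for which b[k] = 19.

8

Computing terms: b[1] = 12, b[2] = 16, b[3] = 6, b[4] = 10, b[5] = 0, b[6] = 4, b[7] = 15, b[8] = 19, b[9] = 9, b[10] = 13, b[11] = 3, b[12] = 7, b[13] = 18, b[14] = 1, b[15] = 12.
Since b[15] = b[1] = 12, the sequence is periodic with period 14.
The value 19 first appears (with k ≥ 2) at b[8].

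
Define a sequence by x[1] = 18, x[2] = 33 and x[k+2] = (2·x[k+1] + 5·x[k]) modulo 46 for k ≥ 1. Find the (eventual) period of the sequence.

x[1] = 18,  x[2] = 33,  x[3] = 18,  x[4] = 17,  x[5] = 32,  x[6] = 11,  x[7] = 44,  x[8] = 5,  x[9] = 0,  x[10] = 25,  x[11] = 4,  x[12] = 41,  x[13] = 10,  x[14] = 41,  x[15] = 40,  x[16] = 9,  x[17] = 34,  x[18] = 21,  x[19] = 28,  x[20] = 23,  x[21] = 2,  x[22] = 27,  x[23] = 18,  x[24] = 33.
Since (x[23], x[24]) = (x[1], x[2]) = (18, 33) (two consecutive terms determine the rest), the sequence is periodic with period 22.

22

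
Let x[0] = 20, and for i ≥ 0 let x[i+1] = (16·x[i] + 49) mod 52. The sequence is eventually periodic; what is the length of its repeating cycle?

x[0] = 20,  x[1] = 5,  x[2] = 25,  x[3] = 33,  x[4] = 5.
Since x[4] = x[1] = 5, the sequence is eventually periodic: after a pre-period of length 1 it cycles with period 3.

3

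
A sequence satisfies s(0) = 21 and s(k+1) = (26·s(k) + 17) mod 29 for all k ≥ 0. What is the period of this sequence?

28

s(0) = 21; s(1) = 12; s(2) = 10; s(3) = 16; s(4) = 27; s(5) = 23; s(6) = 6; s(7) = 28; s(8) = 20; s(9) = 15; s(10) = 1; s(11) = 14; s(12) = 4; s(13) = 5; s(14) = 2; s(15) = 11; s(16) = 13; s(17) = 7; s(18) = 25; s(19) = 0; s(20) = 17; s(21) = 24; s(22) = 3; s(23) = 8; s(24) = 22; s(25) = 9; s(26) = 19; s(27) = 18; s(28) = 21.
Since s(28) = s(0) = 21, the sequence is periodic with period 28.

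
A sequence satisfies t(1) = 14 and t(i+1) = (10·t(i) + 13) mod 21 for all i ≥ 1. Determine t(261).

Listing terms: t(1) = 14, t(2) = 6, t(3) = 10, t(4) = 8, t(5) = 9, t(6) = 19, t(7) = 14.
The sequence repeats with period 6.
(261 - 1) mod 6 = 2, so t(261) = t(3) = 10.

10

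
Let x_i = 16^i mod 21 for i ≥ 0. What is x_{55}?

Computing terms: x_0 = 1,  x_1 = 16,  x_2 = 4,  x_3 = 1.
Since x_3 = x_0 = 1, the sequence is periodic with period 3.
So x_{55} = x_{0 + ((55-0) mod 3)} = x_1 = 16.

16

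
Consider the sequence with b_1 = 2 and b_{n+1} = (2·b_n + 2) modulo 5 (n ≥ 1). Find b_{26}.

1

Listing terms: b_1 = 2,  b_2 = 1,  b_3 = 4,  b_4 = 0,  b_5 = 2.
Since b_5 = b_1 = 2, the sequence is periodic with period 4.
(26 - 1) mod 4 = 1, so b_{26} = b_2 = 1.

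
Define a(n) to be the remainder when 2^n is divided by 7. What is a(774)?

We have a(0) = 1,  a(1) = 2,  a(2) = 4,  a(3) = 1.
The sequence repeats with period 3.
So a(774) = a(0 + ((774-0) mod 3)) = a(0) = 1.

1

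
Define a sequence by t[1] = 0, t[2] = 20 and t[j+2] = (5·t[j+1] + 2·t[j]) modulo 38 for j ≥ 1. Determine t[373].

We have t[1] = 0,  t[2] = 20,  t[3] = 24,  t[4] = 8,  t[5] = 12,  t[6] = 0,  t[7] = 24,  t[8] = 6,  t[9] = 2,  t[10] = 22,  t[11] = 0,  t[12] = 6,  t[13] = 30,  t[14] = 10,  t[15] = 34,  t[16] = 0,  t[17] = 30,  t[18] = 36,  t[19] = 12,  t[20] = 18,  t[21] = 0,  t[22] = 36,  t[23] = 28,  t[24] = 22,  t[25] = 14,  t[26] = 0,  t[27] = 28,  t[28] = 26,  t[29] = 34,  t[30] = 32,  t[31] = 0,  t[32] = 26,  t[33] = 16,  t[34] = 18,  t[35] = 8,  t[36] = 0,  t[37] = 16,  t[38] = 4,  t[39] = 14,  t[40] = 2,  t[41] = 0,  t[42] = 4,  t[43] = 20,  t[44] = 32,  t[45] = 10,  t[46] = 0,  t[47] = 20.
The sequence repeats with period 45.
(373 - 1) mod 45 = 12, so t[373] = t[13] = 30.

30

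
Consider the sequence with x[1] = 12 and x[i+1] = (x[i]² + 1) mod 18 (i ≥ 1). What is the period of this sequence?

We have x[1] = 12; x[2] = 1; x[3] = 2; x[4] = 5; x[5] = 8; x[6] = 11; x[7] = 14; x[8] = 17; x[9] = 2.
Since x[9] = x[3] = 2, the sequence is eventually periodic: after a pre-period of length 2 it cycles with period 6.

6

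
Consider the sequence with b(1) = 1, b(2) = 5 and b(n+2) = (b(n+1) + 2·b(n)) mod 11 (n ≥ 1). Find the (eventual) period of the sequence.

10

Computing terms: b(1) = 1; b(2) = 5; b(3) = 7; b(4) = 6; b(5) = 9; b(6) = 10; b(7) = 6; b(8) = 4; b(9) = 5; b(10) = 2; b(11) = 1; b(12) = 5.
The sequence repeats with period 10.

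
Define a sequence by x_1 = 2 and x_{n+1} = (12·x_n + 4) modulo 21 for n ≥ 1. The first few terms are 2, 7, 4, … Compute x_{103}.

Listing terms: x_1 = 2, x_2 = 7, x_3 = 4, x_4 = 10, x_5 = 19, x_6 = 1, x_7 = 16, x_8 = 7.
Since x_8 = x_2 = 7, the sequence is eventually periodic: after a pre-period of length 1 it cycles with period 6.
For n ≥ 2, x_n depends only on (n - 2) mod 6. (103 - 2) mod 6 = 5, so x_{103} = x_7 = 16.

16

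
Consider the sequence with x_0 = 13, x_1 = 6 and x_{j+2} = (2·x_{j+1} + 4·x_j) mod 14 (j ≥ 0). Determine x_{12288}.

6

We have x_0 = 13,  x_1 = 6,  x_2 = 8,  x_3 = 12,  x_4 = 0,  x_5 = 6,  x_6 = 12,  x_7 = 6,  x_8 = 4,  x_9 = 4,  x_{10} = 10,  x_{11} = 8,  x_{12} = 0,  x_{13} = 4,  x_{14} = 8,  x_{15} = 4,  x_{16} = 12,  x_{17} = 12,  x_{18} = 2,  x_{19} = 10,  x_{20} = 0,  x_{21} = 12,  x_{22} = 10,  x_{23} = 12,  x_{24} = 8,  x_{25} = 8,  x_{26} = 6,  x_{27} = 2,  x_{28} = 0,  x_{29} = 8,  x_{30} = 2,  x_{31} = 8,  x_{32} = 10,  x_{33} = 10,  x_{34} = 4,  x_{35} = 6,  x_{36} = 0,  x_{37} = 10,  x_{38} = 6,  x_{39} = 10,  x_{40} = 2,  x_{41} = 2,  x_{42} = 12,  x_{43} = 4,  x_{44} = 0,  x_{45} = 2,  x_{46} = 4,  x_{47} = 2,  x_{48} = 6,  x_{49} = 6,  x_{50} = 8.
Since (x_{49}, x_{50}) = (x_1, x_2) = (6, 8) (two consecutive terms determine the rest), the sequence is eventually periodic: after a pre-period of length 1 it cycles with period 48.
For j ≥ 1, x_j depends only on (j - 1) mod 48. (12288 - 1) mod 48 = 47, so x_{12288} = x_{48} = 6.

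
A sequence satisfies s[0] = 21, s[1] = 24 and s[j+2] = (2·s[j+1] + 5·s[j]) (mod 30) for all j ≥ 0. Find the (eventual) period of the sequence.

Listing terms: s[0] = 21,  s[1] = 24,  s[2] = 3,  s[3] = 6,  s[4] = 27,  s[5] = 24,  s[6] = 3.
Since (s[5], s[6]) = (s[1], s[2]) = (24, 3) (two consecutive terms determine the rest), the sequence is eventually periodic: after a pre-period of length 1 it cycles with period 4.

4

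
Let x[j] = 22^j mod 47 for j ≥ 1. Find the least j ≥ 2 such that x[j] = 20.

Listing terms: x[1] = 22, x[2] = 14, x[3] = 26, x[4] = 8, x[5] = 35, x[6] = 18, x[7] = 20, x[8] = 17, x[9] = 45, x[10] = 3, x[11] = 19, x[12] = 42, x[13] = 31, x[14] = 24, x[15] = 11, x[16] = 7, x[17] = 13, x[18] = 4, x[19] = 41, x[20] = 9, x[21] = 10, x[22] = 32, x[23] = 46, x[24] = 25, x[25] = 33, x[26] = 21, x[27] = 39, x[28] = 12, x[29] = 29, x[30] = 27, x[31] = 30, x[32] = 2, x[33] = 44, x[34] = 28, x[35] = 5, x[36] = 16, x[37] = 23, x[38] = 36, x[39] = 40, x[40] = 34, x[41] = 43, x[42] = 6, x[43] = 38, x[44] = 37, x[45] = 15, x[46] = 1, x[47] = 22.
The sequence repeats with period 46.
The value 20 first appears (with j ≥ 2) at x[7].

7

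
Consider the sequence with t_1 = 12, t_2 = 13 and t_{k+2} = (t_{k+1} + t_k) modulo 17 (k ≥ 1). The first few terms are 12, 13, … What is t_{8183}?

1

We have t_1 = 12, t_2 = 13, t_3 = 8, t_4 = 4, t_5 = 12, t_6 = 16, t_7 = 11, t_8 = 10, t_9 = 4, t_{10} = 14, t_{11} = 1, t_{12} = 15, t_{13} = 16, t_{14} = 14, t_{15} = 13, t_{16} = 10, t_{17} = 6, t_{18} = 16, t_{19} = 5, t_{20} = 4, t_{21} = 9, t_{22} = 13, t_{23} = 5, t_{24} = 1, t_{25} = 6, t_{26} = 7, t_{27} = 13, t_{28} = 3, t_{29} = 16, t_{30} = 2, t_{31} = 1, t_{32} = 3, t_{33} = 4, t_{34} = 7, t_{35} = 11, t_{36} = 1, t_{37} = 12, t_{38} = 13.
The sequence repeats with period 36.
So t_{8183} = t_{1 + ((8183-1) mod 36)} = t_{11} = 1.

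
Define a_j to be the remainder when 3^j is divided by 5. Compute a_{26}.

4

Listing terms: a_1 = 3; a_2 = 4; a_3 = 2; a_4 = 1; a_5 = 3.
The sequence repeats with period 4.
So a_{26} = a_{1 + ((26-1) mod 4)} = a_2 = 4.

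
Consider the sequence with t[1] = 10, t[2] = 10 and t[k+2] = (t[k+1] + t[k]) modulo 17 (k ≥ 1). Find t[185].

Listing terms: t[1] = 10, t[2] = 10, t[3] = 3, t[4] = 13, t[5] = 16, t[6] = 12, t[7] = 11, t[8] = 6, t[9] = 0, t[10] = 6, t[11] = 6, t[12] = 12, t[13] = 1, t[14] = 13, t[15] = 14, t[16] = 10, t[17] = 7, t[18] = 0, t[19] = 7, t[20] = 7, t[21] = 14, t[22] = 4, t[23] = 1, t[24] = 5, t[25] = 6, t[26] = 11, t[27] = 0, t[28] = 11, t[29] = 11, t[30] = 5, t[31] = 16, t[32] = 4, t[33] = 3, t[34] = 7, t[35] = 10, t[36] = 0, t[37] = 10, t[38] = 10.
The sequence repeats with period 36.
(185 - 1) mod 36 = 4, so t[185] = t[5] = 16.

16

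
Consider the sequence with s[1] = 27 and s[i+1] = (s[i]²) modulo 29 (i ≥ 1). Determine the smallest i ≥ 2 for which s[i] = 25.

s[1] = 27, s[2] = 4, s[3] = 16, s[4] = 24, s[5] = 25, s[6] = 16.
Since s[6] = s[3] = 16, the sequence is eventually periodic: after a pre-period of length 2 it cycles with period 3.
The value 25 first appears (with i ≥ 2) at s[5].

5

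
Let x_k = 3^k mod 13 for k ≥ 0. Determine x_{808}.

3

We have x_0 = 1, x_1 = 3, x_2 = 9, x_3 = 1.
The sequence repeats with period 3.
(808 - 0) mod 3 = 1, so x_{808} = x_1 = 3.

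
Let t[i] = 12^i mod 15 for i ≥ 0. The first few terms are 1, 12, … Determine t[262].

9

We have t[0] = 1,  t[1] = 12,  t[2] = 9,  t[3] = 3,  t[4] = 6,  t[5] = 12.
Since t[5] = t[1] = 12, the sequence is eventually periodic: after a pre-period of length 1 it cycles with period 4.
For i ≥ 1, t[i] depends only on (i - 1) mod 4. (262 - 1) mod 4 = 1, so t[262] = t[2] = 9.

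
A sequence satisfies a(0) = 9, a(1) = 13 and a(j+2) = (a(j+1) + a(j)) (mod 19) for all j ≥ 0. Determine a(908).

10

Listing terms: a(0) = 9, a(1) = 13, a(2) = 3, a(3) = 16, a(4) = 0, a(5) = 16, a(6) = 16, a(7) = 13, a(8) = 10, a(9) = 4, a(10) = 14, a(11) = 18, a(12) = 13, a(13) = 12, a(14) = 6, a(15) = 18, a(16) = 5, a(17) = 4, a(18) = 9, a(19) = 13.
The sequence repeats with period 18.
(908 - 0) mod 18 = 8, so a(908) = a(8) = 10.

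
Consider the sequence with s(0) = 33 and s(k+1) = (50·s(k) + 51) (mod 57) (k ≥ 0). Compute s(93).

51

We have s(0) = 33,  s(1) = 48,  s(2) = 0,  s(3) = 51,  s(4) = 36,  s(5) = 27,  s(6) = 33.
Since s(6) = s(0) = 33, the sequence is periodic with period 6.
So s(93) = s(0 + ((93-0) mod 6)) = s(3) = 51.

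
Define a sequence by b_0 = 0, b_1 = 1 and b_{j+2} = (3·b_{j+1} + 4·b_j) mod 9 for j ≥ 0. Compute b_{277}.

b_0 = 0; b_1 = 1; b_2 = 3; b_3 = 4; b_4 = 6; b_5 = 7; b_6 = 0; b_7 = 1.
The sequence repeats with period 6.
So b_{277} = b_{0 + ((277-0) mod 6)} = b_1 = 1.

1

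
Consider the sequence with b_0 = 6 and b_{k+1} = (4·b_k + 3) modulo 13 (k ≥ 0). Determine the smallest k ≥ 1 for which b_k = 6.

6

We have b_0 = 6, b_1 = 1, b_2 = 7, b_3 = 5, b_4 = 10, b_5 = 4, b_6 = 6.
Since b_6 = b_0 = 6, the sequence is periodic with period 6.
The value 6 next appears (with k ≥ 1) at b_6.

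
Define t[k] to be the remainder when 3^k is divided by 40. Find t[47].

27

Listing terms: t[1] = 3; t[2] = 9; t[3] = 27; t[4] = 1; t[5] = 3.
The sequence repeats with period 4.
So t[47] = t[1 + ((47-1) mod 4)] = t[3] = 27.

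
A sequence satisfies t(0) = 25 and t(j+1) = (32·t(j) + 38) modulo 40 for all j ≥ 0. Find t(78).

14

We have t(0) = 25,  t(1) = 38,  t(2) = 14,  t(3) = 6,  t(4) = 30,  t(5) = 38.
Since t(5) = t(1) = 38, the sequence is eventually periodic: after a pre-period of length 1 it cycles with period 4.
For j ≥ 1, t(j) depends only on (j - 1) mod 4. (78 - 1) mod 4 = 1, so t(78) = t(2) = 14.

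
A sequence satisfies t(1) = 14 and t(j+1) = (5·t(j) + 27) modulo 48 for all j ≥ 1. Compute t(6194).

We have t(1) = 14,  t(2) = 1,  t(3) = 32,  t(4) = 43,  t(5) = 2,  t(6) = 37,  t(7) = 20,  t(8) = 31,  t(9) = 38,  t(10) = 25,  t(11) = 8,  t(12) = 19,  t(13) = 26,  t(14) = 13,  t(15) = 44,  t(16) = 7,  t(17) = 14.
Since t(17) = t(1) = 14, the sequence is periodic with period 16.
So t(6194) = t(1 + ((6194-1) mod 16)) = t(2) = 1.

1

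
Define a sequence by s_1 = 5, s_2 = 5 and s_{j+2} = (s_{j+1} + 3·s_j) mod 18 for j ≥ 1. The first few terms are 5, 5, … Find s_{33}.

2

s_1 = 5; s_2 = 5; s_3 = 2; s_4 = 17; s_5 = 5; s_6 = 2.
Since (s_5, s_6) = (s_2, s_3) = (5, 2) (two consecutive terms determine the rest), the sequence is eventually periodic: after a pre-period of length 1 it cycles with period 3.
For j ≥ 2, s_j depends only on (j - 2) mod 3. (33 - 2) mod 3 = 1, so s_{33} = s_3 = 2.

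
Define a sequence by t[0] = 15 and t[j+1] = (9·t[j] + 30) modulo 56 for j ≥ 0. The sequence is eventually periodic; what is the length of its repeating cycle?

12

Computing terms: t[0] = 15, t[1] = 53, t[2] = 3, t[3] = 1, t[4] = 39, t[5] = 45, t[6] = 43, t[7] = 25, t[8] = 31, t[9] = 29, t[10] = 11, t[11] = 17, t[12] = 15.
The sequence repeats with period 12.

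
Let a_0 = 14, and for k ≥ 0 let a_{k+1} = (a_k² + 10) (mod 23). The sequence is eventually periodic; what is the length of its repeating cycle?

a_0 = 14,  a_1 = 22,  a_2 = 11,  a_3 = 16,  a_4 = 13,  a_5 = 18,  a_6 = 12,  a_7 = 16.
Since a_7 = a_3 = 16, the sequence is eventually periodic: after a pre-period of length 3 it cycles with period 4.

4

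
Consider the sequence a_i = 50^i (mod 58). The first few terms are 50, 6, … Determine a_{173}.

2

We have a_1 = 50; a_2 = 6; a_3 = 10; a_4 = 36; a_5 = 2; a_6 = 42; a_7 = 12; a_8 = 20; a_9 = 14; a_{10} = 4; a_{11} = 26; a_{12} = 24; a_{13} = 40; a_{14} = 28; a_{15} = 8; a_{16} = 52; a_{17} = 48; a_{18} = 22; a_{19} = 56; a_{20} = 16; a_{21} = 46; a_{22} = 38; a_{23} = 44; a_{24} = 54; a_{25} = 32; a_{26} = 34; a_{27} = 18; a_{28} = 30; a_{29} = 50.
The sequence repeats with period 28.
(173 - 1) mod 28 = 4, so a_{173} = a_5 = 2.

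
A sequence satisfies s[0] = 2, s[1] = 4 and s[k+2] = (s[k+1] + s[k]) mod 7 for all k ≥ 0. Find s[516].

s[0] = 2,  s[1] = 4,  s[2] = 6,  s[3] = 3,  s[4] = 2,  s[5] = 5,  s[6] = 0,  s[7] = 5,  s[8] = 5,  s[9] = 3,  s[10] = 1,  s[11] = 4,  s[12] = 5,  s[13] = 2,  s[14] = 0,  s[15] = 2,  s[16] = 2,  s[17] = 4.
Since (s[16], s[17]) = (s[0], s[1]) = (2, 4) (two consecutive terms determine the rest), the sequence is periodic with period 16.
(516 - 0) mod 16 = 4, so s[516] = s[4] = 2.

2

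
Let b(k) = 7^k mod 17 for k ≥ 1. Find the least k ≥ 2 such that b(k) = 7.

17

We have b(1) = 7, b(2) = 15, b(3) = 3, b(4) = 4, b(5) = 11, b(6) = 9, b(7) = 12, b(8) = 16, b(9) = 10, b(10) = 2, b(11) = 14, b(12) = 13, b(13) = 6, b(14) = 8, b(15) = 5, b(16) = 1, b(17) = 7.
Since b(17) = b(1) = 7, the sequence is periodic with period 16.
The value 7 next appears (with k ≥ 2) at b(17).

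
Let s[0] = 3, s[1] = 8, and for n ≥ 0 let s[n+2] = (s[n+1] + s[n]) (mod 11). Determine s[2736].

2

Computing terms: s[0] = 3; s[1] = 8; s[2] = 0; s[3] = 8; s[4] = 8; s[5] = 5; s[6] = 2; s[7] = 7; s[8] = 9; s[9] = 5; s[10] = 3; s[11] = 8.
The sequence repeats with period 10.
(2736 - 0) mod 10 = 6, so s[2736] = s[6] = 2.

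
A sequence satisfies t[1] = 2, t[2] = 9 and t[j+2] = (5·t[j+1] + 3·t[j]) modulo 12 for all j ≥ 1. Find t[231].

We have t[1] = 2,  t[2] = 9,  t[3] = 3,  t[4] = 6,  t[5] = 3,  t[6] = 9,  t[7] = 6,  t[8] = 9,  t[9] = 3.
Since (t[8], t[9]) = (t[2], t[3]) = (9, 3) (two consecutive terms determine the rest), the sequence is eventually periodic: after a pre-period of length 1 it cycles with period 6.
For j ≥ 2, t[j] depends only on (j - 2) mod 6. (231 - 2) mod 6 = 1, so t[231] = t[3] = 3.

3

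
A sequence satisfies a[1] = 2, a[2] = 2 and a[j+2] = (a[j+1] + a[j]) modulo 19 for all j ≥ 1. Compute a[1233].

11

Computing terms: a[1] = 2,  a[2] = 2,  a[3] = 4,  a[4] = 6,  a[5] = 10,  a[6] = 16,  a[7] = 7,  a[8] = 4,  a[9] = 11,  a[10] = 15,  a[11] = 7,  a[12] = 3,  a[13] = 10,  a[14] = 13,  a[15] = 4,  a[16] = 17,  a[17] = 2,  a[18] = 0,  a[19] = 2,  a[20] = 2.
Since (a[19], a[20]) = (a[1], a[2]) = (2, 2) (two consecutive terms determine the rest), the sequence is periodic with period 18.
So a[1233] = a[1 + ((1233-1) mod 18)] = a[9] = 11.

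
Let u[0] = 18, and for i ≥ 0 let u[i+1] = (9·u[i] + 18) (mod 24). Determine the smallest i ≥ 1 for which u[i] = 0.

3

u[0] = 18,  u[1] = 12,  u[2] = 6,  u[3] = 0,  u[4] = 18.
The sequence repeats with period 4.
The value 0 first appears (with i ≥ 1) at u[3].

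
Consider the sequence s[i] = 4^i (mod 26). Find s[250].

Computing terms: s[0] = 1, s[1] = 4, s[2] = 16, s[3] = 12, s[4] = 22, s[5] = 10, s[6] = 14, s[7] = 4.
Since s[7] = s[1] = 4, the sequence is eventually periodic: after a pre-period of length 1 it cycles with period 6.
For i ≥ 1, s[i] depends only on (i - 1) mod 6. (250 - 1) mod 6 = 3, so s[250] = s[4] = 22.

22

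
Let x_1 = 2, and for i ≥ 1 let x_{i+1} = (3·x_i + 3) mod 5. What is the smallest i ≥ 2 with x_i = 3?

x_1 = 2; x_2 = 4; x_3 = 0; x_4 = 3; x_5 = 2.
The sequence repeats with period 4.
The value 3 first appears (with i ≥ 2) at x_4.

4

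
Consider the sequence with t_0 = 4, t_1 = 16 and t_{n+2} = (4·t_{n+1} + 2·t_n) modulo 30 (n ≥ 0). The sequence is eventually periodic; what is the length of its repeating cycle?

12

We have t_0 = 4; t_1 = 16; t_2 = 12; t_3 = 20; t_4 = 14; t_5 = 6; t_6 = 22; t_7 = 10; t_8 = 24; t_9 = 26; t_{10} = 2; t_{11} = 0; t_{12} = 4; t_{13} = 16.
Since (t_{12}, t_{13}) = (t_0, t_1) = (4, 16) (two consecutive terms determine the rest), the sequence is periodic with period 12.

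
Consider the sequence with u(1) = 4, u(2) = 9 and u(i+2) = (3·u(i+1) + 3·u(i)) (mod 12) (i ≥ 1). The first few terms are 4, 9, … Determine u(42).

3

Computing terms: u(1) = 4, u(2) = 9, u(3) = 3, u(4) = 0, u(5) = 9, u(6) = 3.
Since (u(5), u(6)) = (u(2), u(3)) = (9, 3) (two consecutive terms determine the rest), the sequence is eventually periodic: after a pre-period of length 1 it cycles with period 3.
For i ≥ 2, u(i) depends only on (i - 2) mod 3. (42 - 2) mod 3 = 1, so u(42) = u(3) = 3.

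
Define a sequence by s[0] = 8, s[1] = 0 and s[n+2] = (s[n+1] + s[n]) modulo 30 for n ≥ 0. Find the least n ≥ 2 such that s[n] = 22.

12

Listing terms: s[0] = 8, s[1] = 0, s[2] = 8, s[3] = 8, s[4] = 16, s[5] = 24, s[6] = 10, s[7] = 4, s[8] = 14, s[9] = 18, s[10] = 2, s[11] = 20, s[12] = 22, s[13] = 12, s[14] = 4, s[15] = 16, s[16] = 20, s[17] = 6, s[18] = 26, s[19] = 2, s[20] = 28, s[21] = 0, s[22] = 28, s[23] = 28, s[24] = 26, s[25] = 24, s[26] = 20, s[27] = 14, s[28] = 4, s[29] = 18, s[30] = 22, s[31] = 10, s[32] = 2, s[33] = 12, s[34] = 14, s[35] = 26, s[36] = 10, s[37] = 6, s[38] = 16, s[39] = 22, s[40] = 8, s[41] = 0.
The sequence repeats with period 40.
The value 22 first appears (with n ≥ 2) at s[12].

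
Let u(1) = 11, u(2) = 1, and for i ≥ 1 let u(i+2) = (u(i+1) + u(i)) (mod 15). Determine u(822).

We have u(1) = 11; u(2) = 1; u(3) = 12; u(4) = 13; u(5) = 10; u(6) = 8; u(7) = 3; u(8) = 11; u(9) = 14; u(10) = 10; u(11) = 9; u(12) = 4; u(13) = 13; u(14) = 2; u(15) = 0; u(16) = 2; u(17) = 2; u(18) = 4; u(19) = 6; u(20) = 10; u(21) = 1; u(22) = 11; u(23) = 12; u(24) = 8; u(25) = 5; u(26) = 13; u(27) = 3; u(28) = 1; u(29) = 4; u(30) = 5; u(31) = 9; u(32) = 14; u(33) = 8; u(34) = 7; u(35) = 0; u(36) = 7; u(37) = 7; u(38) = 14; u(39) = 6; u(40) = 5; u(41) = 11; u(42) = 1.
Since (u(41), u(42)) = (u(1), u(2)) = (11, 1) (two consecutive terms determine the rest), the sequence is periodic with period 40.
So u(822) = u(1 + ((822-1) mod 40)) = u(22) = 11.

11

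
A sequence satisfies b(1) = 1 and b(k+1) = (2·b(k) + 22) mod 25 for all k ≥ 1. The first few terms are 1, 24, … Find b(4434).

19

We have b(1) = 1; b(2) = 24; b(3) = 20; b(4) = 12; b(5) = 21; b(6) = 14; b(7) = 0; b(8) = 22; b(9) = 16; b(10) = 4; b(11) = 5; b(12) = 7; b(13) = 11; b(14) = 19; b(15) = 10; b(16) = 17; b(17) = 6; b(18) = 9; b(19) = 15; b(20) = 2; b(21) = 1.
The sequence repeats with period 20.
(4434 - 1) mod 20 = 13, so b(4434) = b(14) = 19.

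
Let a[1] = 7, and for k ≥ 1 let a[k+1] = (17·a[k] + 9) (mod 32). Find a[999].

13

a[1] = 7,  a[2] = 0,  a[3] = 9,  a[4] = 2,  a[5] = 11,  a[6] = 4,  a[7] = 13,  a[8] = 6,  a[9] = 15,  a[10] = 8,  a[11] = 17,  a[12] = 10,  a[13] = 19,  a[14] = 12,  a[15] = 21,  a[16] = 14,  a[17] = 23,  a[18] = 16,  a[19] = 25,  a[20] = 18,  a[21] = 27,  a[22] = 20,  a[23] = 29,  a[24] = 22,  a[25] = 31,  a[26] = 24,  a[27] = 1,  a[28] = 26,  a[29] = 3,  a[30] = 28,  a[31] = 5,  a[32] = 30,  a[33] = 7.
The sequence repeats with period 32.
(999 - 1) mod 32 = 6, so a[999] = a[7] = 13.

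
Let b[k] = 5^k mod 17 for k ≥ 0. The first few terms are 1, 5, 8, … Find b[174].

15

b[0] = 1; b[1] = 5; b[2] = 8; b[3] = 6; b[4] = 13; b[5] = 14; b[6] = 2; b[7] = 10; b[8] = 16; b[9] = 12; b[10] = 9; b[11] = 11; b[12] = 4; b[13] = 3; b[14] = 15; b[15] = 7; b[16] = 1.
Since b[16] = b[0] = 1, the sequence is periodic with period 16.
So b[174] = b[0 + ((174-0) mod 16)] = b[14] = 15.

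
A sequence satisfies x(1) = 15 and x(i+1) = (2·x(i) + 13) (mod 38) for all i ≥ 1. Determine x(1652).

33

Listing terms: x(1) = 15,  x(2) = 5,  x(3) = 23,  x(4) = 21,  x(5) = 17,  x(6) = 9,  x(7) = 31,  x(8) = 37,  x(9) = 11,  x(10) = 35,  x(11) = 7,  x(12) = 27,  x(13) = 29,  x(14) = 33,  x(15) = 3,  x(16) = 19,  x(17) = 13,  x(18) = 1,  x(19) = 15.
The sequence repeats with period 18.
(1652 - 1) mod 18 = 13, so x(1652) = x(14) = 33.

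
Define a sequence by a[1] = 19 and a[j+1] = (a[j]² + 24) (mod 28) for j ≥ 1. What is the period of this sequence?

3

Listing terms: a[1] = 19,  a[2] = 21,  a[3] = 17,  a[4] = 5,  a[5] = 21.
Since a[5] = a[2] = 21, the sequence is eventually periodic: after a pre-period of length 1 it cycles with period 3.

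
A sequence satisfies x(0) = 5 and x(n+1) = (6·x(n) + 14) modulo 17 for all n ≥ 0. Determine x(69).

11

Listing terms: x(0) = 5; x(1) = 10; x(2) = 6; x(3) = 16; x(4) = 8; x(5) = 11; x(6) = 12; x(7) = 1; x(8) = 3; x(9) = 15; x(10) = 2; x(11) = 9; x(12) = 0; x(13) = 14; x(14) = 13; x(15) = 7; x(16) = 5.
Since x(16) = x(0) = 5, the sequence is periodic with period 16.
So x(69) = x(0 + ((69-0) mod 16)) = x(5) = 11.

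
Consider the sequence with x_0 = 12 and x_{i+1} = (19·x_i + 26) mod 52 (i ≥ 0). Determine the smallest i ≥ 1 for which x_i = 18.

Listing terms: x_0 = 12; x_1 = 46; x_2 = 16; x_3 = 18; x_4 = 4; x_5 = 50; x_6 = 40; x_7 = 6; x_8 = 36; x_9 = 34; x_{10} = 48; x_{11} = 2; x_{12} = 12.
The sequence repeats with period 12.
The value 18 first appears (with i ≥ 1) at x_3.

3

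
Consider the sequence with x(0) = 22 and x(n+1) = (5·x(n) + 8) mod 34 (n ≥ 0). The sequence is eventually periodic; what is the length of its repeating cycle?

16

Computing terms: x(0) = 22,  x(1) = 16,  x(2) = 20,  x(3) = 6,  x(4) = 4,  x(5) = 28,  x(6) = 12,  x(7) = 0,  x(8) = 8,  x(9) = 14,  x(10) = 10,  x(11) = 24,  x(12) = 26,  x(13) = 2,  x(14) = 18,  x(15) = 30,  x(16) = 22.
The sequence repeats with period 16.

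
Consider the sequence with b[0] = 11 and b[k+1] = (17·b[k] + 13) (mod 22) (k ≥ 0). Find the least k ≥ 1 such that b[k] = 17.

6

We have b[0] = 11, b[1] = 2, b[2] = 3, b[3] = 20, b[4] = 1, b[5] = 8, b[6] = 17, b[7] = 16, b[8] = 21, b[9] = 18, b[10] = 11.
The sequence repeats with period 10.
The value 17 first appears (with k ≥ 1) at b[6].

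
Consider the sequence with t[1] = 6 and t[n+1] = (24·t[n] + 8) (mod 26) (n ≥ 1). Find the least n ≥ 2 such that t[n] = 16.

3

Listing terms: t[1] = 6; t[2] = 22; t[3] = 16; t[4] = 2; t[5] = 4; t[6] = 0; t[7] = 8; t[8] = 18; t[9] = 24; t[10] = 12; t[11] = 10; t[12] = 14; t[13] = 6.
The sequence repeats with period 12.
The value 16 first appears (with n ≥ 2) at t[3].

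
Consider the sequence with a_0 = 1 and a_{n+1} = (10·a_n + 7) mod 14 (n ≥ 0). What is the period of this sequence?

We have a_0 = 1; a_1 = 3; a_2 = 9; a_3 = 13; a_4 = 11; a_5 = 5; a_6 = 1.
The sequence repeats with period 6.

6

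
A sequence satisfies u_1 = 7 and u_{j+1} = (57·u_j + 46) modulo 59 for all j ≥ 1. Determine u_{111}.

Listing terms: u_1 = 7, u_2 = 32, u_3 = 41, u_4 = 23, u_5 = 0, u_6 = 46, u_7 = 13, u_8 = 20, u_9 = 6, u_{10} = 34, u_{11} = 37, u_{12} = 31, u_{13} = 43, u_{14} = 19, u_{15} = 8, u_{16} = 30, u_{17} = 45, u_{18} = 15, u_{19} = 16, u_{20} = 14, u_{21} = 18, u_{22} = 10, u_{23} = 26, u_{24} = 53, u_{25} = 58, u_{26} = 48, u_{27} = 9, u_{28} = 28, u_{29} = 49, u_{30} = 7.
The sequence repeats with period 29.
So u_{111} = u_{1 + ((111-1) mod 29)} = u_{24} = 53.

53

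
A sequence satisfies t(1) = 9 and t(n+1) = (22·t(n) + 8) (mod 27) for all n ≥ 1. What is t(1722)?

13

Listing terms: t(1) = 9,  t(2) = 17,  t(3) = 4,  t(4) = 15,  t(5) = 14,  t(6) = 19,  t(7) = 21,  t(8) = 11,  t(9) = 7,  t(10) = 0,  t(11) = 8,  t(12) = 22,  t(13) = 6,  t(14) = 5,  t(15) = 10,  t(16) = 12,  t(17) = 2,  t(18) = 25,  t(19) = 18,  t(20) = 26,  t(21) = 13,  t(22) = 24,  t(23) = 23,  t(24) = 1,  t(25) = 3,  t(26) = 20,  t(27) = 16,  t(28) = 9.
Since t(28) = t(1) = 9, the sequence is periodic with period 27.
(1722 - 1) mod 27 = 20, so t(1722) = t(21) = 13.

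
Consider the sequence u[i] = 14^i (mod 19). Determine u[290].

u[0] = 1; u[1] = 14; u[2] = 6; u[3] = 8; u[4] = 17; u[5] = 10; u[6] = 7; u[7] = 3; u[8] = 4; u[9] = 18; u[10] = 5; u[11] = 13; u[12] = 11; u[13] = 2; u[14] = 9; u[15] = 12; u[16] = 16; u[17] = 15; u[18] = 1.
Since u[18] = u[0] = 1, the sequence is periodic with period 18.
So u[290] = u[0 + ((290-0) mod 18)] = u[2] = 6.

6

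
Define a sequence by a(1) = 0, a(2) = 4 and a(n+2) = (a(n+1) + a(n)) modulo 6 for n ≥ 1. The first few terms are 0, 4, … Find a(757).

Computing terms: a(1) = 0,  a(2) = 4,  a(3) = 4,  a(4) = 2,  a(5) = 0,  a(6) = 2,  a(7) = 2,  a(8) = 4,  a(9) = 0,  a(10) = 4.
Since (a(9), a(10)) = (a(1), a(2)) = (0, 4) (two consecutive terms determine the rest), the sequence is periodic with period 8.
(757 - 1) mod 8 = 4, so a(757) = a(5) = 0.

0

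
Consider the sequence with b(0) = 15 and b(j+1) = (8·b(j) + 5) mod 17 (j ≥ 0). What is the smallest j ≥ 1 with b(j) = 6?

We have b(0) = 15, b(1) = 6, b(2) = 2, b(3) = 4, b(4) = 3, b(5) = 12, b(6) = 16, b(7) = 14, b(8) = 15.
Since b(8) = b(0) = 15, the sequence is periodic with period 8.
The value 6 first appears (with j ≥ 1) at b(1).

1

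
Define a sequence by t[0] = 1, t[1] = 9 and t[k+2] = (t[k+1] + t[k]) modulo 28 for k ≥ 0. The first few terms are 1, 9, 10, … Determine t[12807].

Listing terms: t[0] = 1; t[1] = 9; t[2] = 10; t[3] = 19; t[4] = 1; t[5] = 20; t[6] = 21; t[7] = 13; t[8] = 6; t[9] = 19; t[10] = 25; t[11] = 16; t[12] = 13; t[13] = 1; t[14] = 14; t[15] = 15; t[16] = 1; t[17] = 16; t[18] = 17; t[19] = 5; t[20] = 22; t[21] = 27; t[22] = 21; t[23] = 20; t[24] = 13; t[25] = 5; t[26] = 18; t[27] = 23; t[28] = 13; t[29] = 8; t[30] = 21; t[31] = 1; t[32] = 22; t[33] = 23; t[34] = 17; t[35] = 12; t[36] = 1; t[37] = 13; t[38] = 14; t[39] = 27; t[40] = 13; t[41] = 12; t[42] = 25; t[43] = 9; t[44] = 6; t[45] = 15; t[46] = 21; t[47] = 8; t[48] = 1; t[49] = 9.
Since (t[48], t[49]) = (t[0], t[1]) = (1, 9) (two consecutive terms determine the rest), the sequence is periodic with period 48.
So t[12807] = t[0 + ((12807-0) mod 48)] = t[39] = 27.

27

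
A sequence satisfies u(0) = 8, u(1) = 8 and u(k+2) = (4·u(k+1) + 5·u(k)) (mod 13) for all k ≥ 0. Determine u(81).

8

We have u(0) = 8; u(1) = 8; u(2) = 7; u(3) = 3; u(4) = 8; u(5) = 8.
The sequence repeats with period 4.
So u(81) = u(0 + ((81-0) mod 4)) = u(1) = 8.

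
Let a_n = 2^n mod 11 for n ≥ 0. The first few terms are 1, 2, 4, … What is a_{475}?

10

Listing terms: a_0 = 1; a_1 = 2; a_2 = 4; a_3 = 8; a_4 = 5; a_5 = 10; a_6 = 9; a_7 = 7; a_8 = 3; a_9 = 6; a_{10} = 1.
The sequence repeats with period 10.
So a_{475} = a_{0 + ((475-0) mod 10)} = a_5 = 10.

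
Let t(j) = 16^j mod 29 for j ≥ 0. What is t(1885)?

24

t(0) = 1,  t(1) = 16,  t(2) = 24,  t(3) = 7,  t(4) = 25,  t(5) = 23,  t(6) = 20,  t(7) = 1.
The sequence repeats with period 7.
So t(1885) = t(0 + ((1885-0) mod 7)) = t(2) = 24.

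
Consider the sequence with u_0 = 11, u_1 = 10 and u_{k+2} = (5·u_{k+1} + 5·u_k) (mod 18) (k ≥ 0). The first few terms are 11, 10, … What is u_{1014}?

5

Computing terms: u_0 = 11; u_1 = 10; u_2 = 15; u_3 = 17; u_4 = 16; u_5 = 3; u_6 = 5; u_7 = 4; u_8 = 9; u_9 = 11; u_{10} = 10.
Since (u_9, u_{10}) = (u_0, u_1) = (11, 10) (two consecutive terms determine the rest), the sequence is periodic with period 9.
So u_{1014} = u_{0 + ((1014-0) mod 9)} = u_6 = 5.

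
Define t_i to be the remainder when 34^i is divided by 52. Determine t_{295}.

44

t_0 = 1; t_1 = 34; t_2 = 12; t_3 = 44; t_4 = 40; t_5 = 8; t_6 = 12.
Since t_6 = t_2 = 12, the sequence is eventually periodic: after a pre-period of length 2 it cycles with period 4.
For i ≥ 2, t_i depends only on (i - 2) mod 4. (295 - 2) mod 4 = 1, so t_{295} = t_3 = 44.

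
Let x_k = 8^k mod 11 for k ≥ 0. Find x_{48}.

We have x_0 = 1; x_1 = 8; x_2 = 9; x_3 = 6; x_4 = 4; x_5 = 10; x_6 = 3; x_7 = 2; x_8 = 5; x_9 = 7; x_{10} = 1.
Since x_{10} = x_0 = 1, the sequence is periodic with period 10.
(48 - 0) mod 10 = 8, so x_{48} = x_8 = 5.

5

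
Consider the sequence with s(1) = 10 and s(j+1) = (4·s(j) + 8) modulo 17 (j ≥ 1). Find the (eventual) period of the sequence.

s(1) = 10,  s(2) = 14,  s(3) = 13,  s(4) = 9,  s(5) = 10.
Since s(5) = s(1) = 10, the sequence is periodic with period 4.

4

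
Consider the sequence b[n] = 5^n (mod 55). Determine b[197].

Listing terms: b[0] = 1, b[1] = 5, b[2] = 25, b[3] = 15, b[4] = 20, b[5] = 45, b[6] = 5.
Since b[6] = b[1] = 5, the sequence is eventually periodic: after a pre-period of length 1 it cycles with period 5.
For n ≥ 1, b[n] depends only on (n - 1) mod 5. (197 - 1) mod 5 = 1, so b[197] = b[2] = 25.

25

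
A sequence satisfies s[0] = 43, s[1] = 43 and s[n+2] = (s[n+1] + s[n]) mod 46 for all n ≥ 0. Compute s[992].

s[0] = 43, s[1] = 43, s[2] = 40, s[3] = 37, s[4] = 31, s[5] = 22, s[6] = 7, s[7] = 29, s[8] = 36, s[9] = 19, s[10] = 9, s[11] = 28, s[12] = 37, s[13] = 19, s[14] = 10, s[15] = 29, s[16] = 39, s[17] = 22, s[18] = 15, s[19] = 37, s[20] = 6, s[21] = 43, s[22] = 3, s[23] = 0, s[24] = 3, s[25] = 3, s[26] = 6, s[27] = 9, s[28] = 15, s[29] = 24, s[30] = 39, s[31] = 17, s[32] = 10, s[33] = 27, s[34] = 37, s[35] = 18, s[36] = 9, s[37] = 27, s[38] = 36, s[39] = 17, s[40] = 7, s[41] = 24, s[42] = 31, s[43] = 9, s[44] = 40, s[45] = 3, s[46] = 43, s[47] = 0, s[48] = 43, s[49] = 43.
Since (s[48], s[49]) = (s[0], s[1]) = (43, 43) (two consecutive terms determine the rest), the sequence is periodic with period 48.
So s[992] = s[0 + ((992-0) mod 48)] = s[32] = 10.

10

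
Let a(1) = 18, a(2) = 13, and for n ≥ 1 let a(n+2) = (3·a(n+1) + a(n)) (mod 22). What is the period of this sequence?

Computing terms: a(1) = 18; a(2) = 13; a(3) = 13; a(4) = 8; a(5) = 15; a(6) = 9; a(7) = 20; a(8) = 3; a(9) = 7; a(10) = 2; a(11) = 13; a(12) = 19; a(13) = 4; a(14) = 9; a(15) = 9; a(16) = 14; a(17) = 7; a(18) = 13; a(19) = 2; a(20) = 19; a(21) = 15; a(22) = 20; a(23) = 9; a(24) = 3; a(25) = 18; a(26) = 13.
Since (a(25), a(26)) = (a(1), a(2)) = (18, 13) (two consecutive terms determine the rest), the sequence is periodic with period 24.

24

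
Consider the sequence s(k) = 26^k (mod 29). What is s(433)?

10

Computing terms: s(1) = 26, s(2) = 9, s(3) = 2, s(4) = 23, s(5) = 18, s(6) = 4, s(7) = 17, s(8) = 7, s(9) = 8, s(10) = 5, s(11) = 14, s(12) = 16, s(13) = 10, s(14) = 28, s(15) = 3, s(16) = 20, s(17) = 27, s(18) = 6, s(19) = 11, s(20) = 25, s(21) = 12, s(22) = 22, s(23) = 21, s(24) = 24, s(25) = 15, s(26) = 13, s(27) = 19, s(28) = 1, s(29) = 26.
Since s(29) = s(1) = 26, the sequence is periodic with period 28.
(433 - 1) mod 28 = 12, so s(433) = s(13) = 10.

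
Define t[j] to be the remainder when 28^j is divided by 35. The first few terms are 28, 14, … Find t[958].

14

Computing terms: t[1] = 28,  t[2] = 14,  t[3] = 7,  t[4] = 21,  t[5] = 28.
Since t[5] = t[1] = 28, the sequence is periodic with period 4.
So t[958] = t[1 + ((958-1) mod 4)] = t[2] = 14.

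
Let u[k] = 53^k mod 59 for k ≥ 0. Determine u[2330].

26

We have u[0] = 1,  u[1] = 53,  u[2] = 36,  u[3] = 20,  u[4] = 57,  u[5] = 12,  u[6] = 46,  u[7] = 19,  u[8] = 4,  u[9] = 35,  u[10] = 26,  u[11] = 21,  u[12] = 51,  u[13] = 48,  u[14] = 7,  u[15] = 17,  u[16] = 16,  u[17] = 22,  u[18] = 45,  u[19] = 25,  u[20] = 27,  u[21] = 15,  u[22] = 28,  u[23] = 9,  u[24] = 5,  u[25] = 29,  u[26] = 3,  u[27] = 41,  u[28] = 49,  u[29] = 1.
The sequence repeats with period 29.
(2330 - 0) mod 29 = 10, so u[2330] = u[10] = 26.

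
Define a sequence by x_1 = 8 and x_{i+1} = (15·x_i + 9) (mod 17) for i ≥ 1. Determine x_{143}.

0

x_1 = 8,  x_2 = 10,  x_3 = 6,  x_4 = 14,  x_5 = 15,  x_6 = 13,  x_7 = 0,  x_8 = 9,  x_9 = 8.
Since x_9 = x_1 = 8, the sequence is periodic with period 8.
So x_{143} = x_{1 + ((143-1) mod 8)} = x_7 = 0.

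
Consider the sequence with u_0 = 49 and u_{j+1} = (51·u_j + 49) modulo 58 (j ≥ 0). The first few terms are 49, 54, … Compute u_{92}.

9

We have u_0 = 49; u_1 = 54; u_2 = 19; u_3 = 32; u_4 = 57; u_5 = 56; u_6 = 5; u_7 = 14; u_8 = 9; u_9 = 44; u_{10} = 31; u_{11} = 6; u_{12} = 7; u_{13} = 0; u_{14} = 49.
Since u_{14} = u_0 = 49, the sequence is periodic with period 14.
So u_{92} = u_{0 + ((92-0) mod 14)} = u_8 = 9.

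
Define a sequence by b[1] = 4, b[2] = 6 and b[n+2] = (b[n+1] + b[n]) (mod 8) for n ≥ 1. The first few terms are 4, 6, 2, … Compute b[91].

4

Listing terms: b[1] = 4; b[2] = 6; b[3] = 2; b[4] = 0; b[5] = 2; b[6] = 2; b[7] = 4; b[8] = 6.
Since (b[7], b[8]) = (b[1], b[2]) = (4, 6) (two consecutive terms determine the rest), the sequence is periodic with period 6.
So b[91] = b[1 + ((91-1) mod 6)] = b[1] = 4.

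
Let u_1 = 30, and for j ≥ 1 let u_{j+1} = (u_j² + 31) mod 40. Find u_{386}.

31

u_1 = 30; u_2 = 11; u_3 = 32; u_4 = 15; u_5 = 16; u_6 = 7; u_7 = 0; u_8 = 31; u_9 = 32.
Since u_9 = u_3 = 32, the sequence is eventually periodic: after a pre-period of length 2 it cycles with period 6.
For j ≥ 3, u_j depends only on (j - 3) mod 6. (386 - 3) mod 6 = 5, so u_{386} = u_8 = 31.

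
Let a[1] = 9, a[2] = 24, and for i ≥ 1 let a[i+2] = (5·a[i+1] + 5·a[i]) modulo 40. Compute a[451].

5

Computing terms: a[1] = 9, a[2] = 24, a[3] = 5, a[4] = 25, a[5] = 30, a[6] = 35, a[7] = 5, a[8] = 0, a[9] = 25, a[10] = 5, a[11] = 30, a[12] = 15, a[13] = 25, a[14] = 0, a[15] = 5, a[16] = 25.
Since (a[15], a[16]) = (a[3], a[4]) = (5, 25) (two consecutive terms determine the rest), the sequence is eventually periodic: after a pre-period of length 2 it cycles with period 12.
For i ≥ 3, a[i] depends only on (i - 3) mod 12. (451 - 3) mod 12 = 4, so a[451] = a[7] = 5.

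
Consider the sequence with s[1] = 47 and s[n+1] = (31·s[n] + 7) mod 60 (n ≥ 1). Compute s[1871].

27

Listing terms: s[1] = 47,  s[2] = 24,  s[3] = 31,  s[4] = 8,  s[5] = 15,  s[6] = 52,  s[7] = 59,  s[8] = 36,  s[9] = 43,  s[10] = 20,  s[11] = 27,  s[12] = 4,  s[13] = 11,  s[14] = 48,  s[15] = 55,  s[16] = 32,  s[17] = 39,  s[18] = 16,  s[19] = 23,  s[20] = 0,  s[21] = 7,  s[22] = 44,  s[23] = 51,  s[24] = 28,  s[25] = 35,  s[26] = 12,  s[27] = 19,  s[28] = 56,  s[29] = 3,  s[30] = 40,  s[31] = 47.
The sequence repeats with period 30.
So s[1871] = s[1 + ((1871-1) mod 30)] = s[11] = 27.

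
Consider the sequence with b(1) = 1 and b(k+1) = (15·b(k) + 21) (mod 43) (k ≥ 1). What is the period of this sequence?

21

We have b(1) = 1,  b(2) = 36,  b(3) = 2,  b(4) = 8,  b(5) = 12,  b(6) = 29,  b(7) = 26,  b(8) = 24,  b(9) = 37,  b(10) = 17,  b(11) = 18,  b(12) = 33,  b(13) = 0,  b(14) = 21,  b(15) = 35,  b(16) = 30,  b(17) = 41,  b(18) = 34,  b(19) = 15,  b(20) = 31,  b(21) = 13,  b(22) = 1.
The sequence repeats with period 21.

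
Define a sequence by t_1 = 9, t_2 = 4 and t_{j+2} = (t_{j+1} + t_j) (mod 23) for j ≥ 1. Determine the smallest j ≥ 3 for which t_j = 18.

Listing terms: t_1 = 9; t_2 = 4; t_3 = 13; t_4 = 17; t_5 = 7; t_6 = 1; t_7 = 8; t_8 = 9; t_9 = 17; t_{10} = 3; t_{11} = 20; t_{12} = 0; t_{13} = 20; t_{14} = 20; t_{15} = 17; t_{16} = 14; t_{17} = 8; t_{18} = 22; t_{19} = 7; t_{20} = 6; t_{21} = 13; t_{22} = 19; t_{23} = 9; t_{24} = 5; t_{25} = 14; t_{26} = 19; t_{27} = 10; t_{28} = 6; t_{29} = 16; t_{30} = 22; t_{31} = 15; t_{32} = 14; t_{33} = 6; t_{34} = 20; t_{35} = 3; t_{36} = 0; t_{37} = 3; t_{38} = 3; t_{39} = 6; t_{40} = 9; t_{41} = 15; t_{42} = 1; t_{43} = 16; t_{44} = 17; t_{45} = 10; t_{46} = 4; t_{47} = 14; t_{48} = 18; t_{49} = 9; t_{50} = 4.
The sequence repeats with period 48.
The value 18 first appears (with j ≥ 3) at t_{48}.

48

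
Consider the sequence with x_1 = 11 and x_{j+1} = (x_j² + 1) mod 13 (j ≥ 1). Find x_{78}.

We have x_1 = 11; x_2 = 5; x_3 = 0; x_4 = 1; x_5 = 2; x_6 = 5.
Since x_6 = x_2 = 5, the sequence is eventually periodic: after a pre-period of length 1 it cycles with period 4.
For j ≥ 2, x_j depends only on (j - 2) mod 4. (78 - 2) mod 4 = 0, so x_{78} = x_2 = 5.

5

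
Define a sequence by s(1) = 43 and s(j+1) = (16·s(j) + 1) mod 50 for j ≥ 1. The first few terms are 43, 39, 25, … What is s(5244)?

41

s(1) = 43,  s(2) = 39,  s(3) = 25,  s(4) = 1,  s(5) = 17,  s(6) = 23,  s(7) = 19,  s(8) = 5,  s(9) = 31,  s(10) = 47,  s(11) = 3,  s(12) = 49,  s(13) = 35,  s(14) = 11,  s(15) = 27,  s(16) = 33,  s(17) = 29,  s(18) = 15,  s(19) = 41,  s(20) = 7,  s(21) = 13,  s(22) = 9,  s(23) = 45,  s(24) = 21,  s(25) = 37,  s(26) = 43.
The sequence repeats with period 25.
So s(5244) = s(1 + ((5244-1) mod 25)) = s(19) = 41.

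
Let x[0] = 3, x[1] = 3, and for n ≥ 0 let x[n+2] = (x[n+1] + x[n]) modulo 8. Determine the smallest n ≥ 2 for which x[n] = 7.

Computing terms: x[0] = 3,  x[1] = 3,  x[2] = 6,  x[3] = 1,  x[4] = 7,  x[5] = 0,  x[6] = 7,  x[7] = 7,  x[8] = 6,  x[9] = 5,  x[10] = 3,  x[11] = 0,  x[12] = 3,  x[13] = 3.
Since (x[12], x[13]) = (x[0], x[1]) = (3, 3) (two consecutive terms determine the rest), the sequence is periodic with period 12.
The value 7 first appears (with n ≥ 2) at x[4].

4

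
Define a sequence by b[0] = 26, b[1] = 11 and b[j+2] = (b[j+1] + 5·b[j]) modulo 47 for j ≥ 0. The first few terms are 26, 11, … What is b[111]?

We have b[0] = 26; b[1] = 11; b[2] = 0; b[3] = 8; b[4] = 8; b[5] = 1; b[6] = 41; b[7] = 46; b[8] = 16; b[9] = 11; b[10] = 44; b[11] = 5; b[12] = 37; b[13] = 15; b[14] = 12; b[15] = 40; b[16] = 6; b[17] = 18; b[18] = 1; b[19] = 44; b[20] = 2; b[21] = 34; b[22] = 44; b[23] = 26; b[24] = 11.
The sequence repeats with period 23.
(111 - 0) mod 23 = 19, so b[111] = b[19] = 44.

44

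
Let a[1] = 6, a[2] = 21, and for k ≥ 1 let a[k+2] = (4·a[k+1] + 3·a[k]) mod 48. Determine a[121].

Computing terms: a[1] = 6, a[2] = 21, a[3] = 6, a[4] = 39, a[5] = 30, a[6] = 45, a[7] = 30, a[8] = 15, a[9] = 6, a[10] = 21.
Since (a[9], a[10]) = (a[1], a[2]) = (6, 21) (two consecutive terms determine the rest), the sequence is periodic with period 8.
So a[121] = a[1 + ((121-1) mod 8)] = a[1] = 6.

6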